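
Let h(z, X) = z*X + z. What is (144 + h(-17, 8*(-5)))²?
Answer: 651249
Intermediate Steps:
h(z, X) = z + X*z (h(z, X) = X*z + z = z + X*z)
(144 + h(-17, 8*(-5)))² = (144 - 17*(1 + 8*(-5)))² = (144 - 17*(1 - 40))² = (144 - 17*(-39))² = (144 + 663)² = 807² = 651249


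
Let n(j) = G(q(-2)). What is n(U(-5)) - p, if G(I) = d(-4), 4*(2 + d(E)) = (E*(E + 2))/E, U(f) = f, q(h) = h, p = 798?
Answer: -1601/2 ≈ -800.50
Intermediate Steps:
d(E) = -3/2 + E/4 (d(E) = -2 + ((E*(E + 2))/E)/4 = -2 + ((E*(2 + E))/E)/4 = -2 + (2 + E)/4 = -2 + (½ + E/4) = -3/2 + E/4)
G(I) = -5/2 (G(I) = -3/2 + (¼)*(-4) = -3/2 - 1 = -5/2)
n(j) = -5/2
n(U(-5)) - p = -5/2 - 1*798 = -5/2 - 798 = -1601/2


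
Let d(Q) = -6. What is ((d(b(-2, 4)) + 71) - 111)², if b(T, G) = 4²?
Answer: 2116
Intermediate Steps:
b(T, G) = 16
((d(b(-2, 4)) + 71) - 111)² = ((-6 + 71) - 111)² = (65 - 111)² = (-46)² = 2116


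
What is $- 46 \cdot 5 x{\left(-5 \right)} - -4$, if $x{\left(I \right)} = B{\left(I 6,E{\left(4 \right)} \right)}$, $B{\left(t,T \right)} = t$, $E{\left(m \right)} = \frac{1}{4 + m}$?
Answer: $6904$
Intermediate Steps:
$x{\left(I \right)} = 6 I$ ($x{\left(I \right)} = I 6 = 6 I$)
$- 46 \cdot 5 x{\left(-5 \right)} - -4 = - 46 \cdot 5 \cdot 6 \left(-5\right) - -4 = - 46 \cdot 5 \left(-30\right) + 4 = \left(-46\right) \left(-150\right) + 4 = 6900 + 4 = 6904$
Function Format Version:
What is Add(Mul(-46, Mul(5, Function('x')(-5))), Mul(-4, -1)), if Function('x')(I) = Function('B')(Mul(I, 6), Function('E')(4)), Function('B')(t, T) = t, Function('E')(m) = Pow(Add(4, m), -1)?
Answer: 6904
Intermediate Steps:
Function('x')(I) = Mul(6, I) (Function('x')(I) = Mul(I, 6) = Mul(6, I))
Add(Mul(-46, Mul(5, Function('x')(-5))), Mul(-4, -1)) = Add(Mul(-46, Mul(5, Mul(6, -5))), Mul(-4, -1)) = Add(Mul(-46, Mul(5, -30)), 4) = Add(Mul(-46, -150), 4) = Add(6900, 4) = 6904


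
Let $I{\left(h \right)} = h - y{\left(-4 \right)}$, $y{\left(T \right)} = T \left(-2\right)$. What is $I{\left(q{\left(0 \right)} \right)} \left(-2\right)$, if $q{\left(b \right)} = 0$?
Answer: $16$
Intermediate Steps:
$y{\left(T \right)} = - 2 T$
$I{\left(h \right)} = -8 + h$ ($I{\left(h \right)} = h - \left(-2\right) \left(-4\right) = h - 8 = -8 + h$)
$I{\left(q{\left(0 \right)} \right)} \left(-2\right) = \left(-8 + 0\right) \left(-2\right) = \left(-8\right) \left(-2\right) = 16$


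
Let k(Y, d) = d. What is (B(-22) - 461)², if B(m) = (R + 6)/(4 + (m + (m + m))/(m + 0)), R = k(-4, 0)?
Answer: 10374841/49 ≈ 2.1173e+5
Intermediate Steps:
R = 0
B(m) = 6/7 (B(m) = (0 + 6)/(4 + (m + (m + m))/(m + 0)) = 6/(4 + (m + 2*m)/m) = 6/(4 + (3*m)/m) = 6/(4 + 3) = 6/7)
(B(-22) - 461)² = (6/7 - 461)² = (-3221/7)² = 10374841/49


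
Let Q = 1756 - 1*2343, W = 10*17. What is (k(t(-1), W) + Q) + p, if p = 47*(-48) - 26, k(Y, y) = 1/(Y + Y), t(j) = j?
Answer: -5739/2 ≈ -2869.5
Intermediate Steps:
W = 170
k(Y, y) = 1/(2*Y)
p = -2282 (p = -2256 - 26 = -2282)
Q = -587 (Q = 1756 - 2343 = -587)
(k(t(-1), W) + Q) + p = ((½)/(-1) - 587) - 2282 = ((½)*(-1) - 587) - 2282 = (-½ - 587) - 2282 = -1175/2 - 2282 = -5739/2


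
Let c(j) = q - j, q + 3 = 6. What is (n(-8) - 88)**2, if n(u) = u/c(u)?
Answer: 952576/121 ≈ 7872.5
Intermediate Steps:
q = 3 (q = -3 + 6 = 3)
c(j) = 3 - j
n(u) = u/(3 - u)
(n(-8) - 88)**2 = (-1*(-8)/(-3 - 8) - 88)**2 = (-1*(-8)/(-11) - 88)**2 = (-1*(-8)*(-1/11) - 88)**2 = (-8/11 - 88)**2 = (-976/11)**2 = 952576/121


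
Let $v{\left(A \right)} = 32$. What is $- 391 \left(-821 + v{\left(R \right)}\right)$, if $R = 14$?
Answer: $308499$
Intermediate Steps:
$- 391 \left(-821 + v{\left(R \right)}\right) = - 391 \left(-821 + 32\right) = \left(-391\right) \left(-789\right) = 308499$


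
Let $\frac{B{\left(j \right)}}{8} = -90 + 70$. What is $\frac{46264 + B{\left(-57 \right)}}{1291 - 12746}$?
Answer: $- \frac{46104}{11455} \approx -4.0248$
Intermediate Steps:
$B{\left(j \right)} = -160$ ($B{\left(j \right)} = 8 \left(-90 + 70\right) = 8 \left(-20\right) = -160$)
$\frac{46264 + B{\left(-57 \right)}}{1291 - 12746} = \frac{46264 - 160}{1291 - 12746} = \frac{46104}{-11455} = 46104 \left(- \frac{1}{11455}\right) = - \frac{46104}{11455}$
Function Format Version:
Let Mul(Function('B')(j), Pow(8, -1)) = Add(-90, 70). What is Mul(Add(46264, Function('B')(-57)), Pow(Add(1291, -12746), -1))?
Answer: Rational(-46104, 11455) ≈ -4.0248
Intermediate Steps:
Function('B')(j) = -160 (Function('B')(j) = Mul(8, Add(-90, 70)) = Mul(8, -20) = -160)
Mul(Add(46264, Function('B')(-57)), Pow(Add(1291, -12746), -1)) = Mul(Add(46264, -160), Pow(Add(1291, -12746), -1)) = Mul(46104, Pow(-11455, -1)) = Mul(46104, Rational(-1, 11455)) = Rational(-46104, 11455)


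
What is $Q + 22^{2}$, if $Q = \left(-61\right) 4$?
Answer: $240$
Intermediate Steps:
$Q = -244$
$Q + 22^{2} = -244 + 22^{2} = -244 + 484 = 240$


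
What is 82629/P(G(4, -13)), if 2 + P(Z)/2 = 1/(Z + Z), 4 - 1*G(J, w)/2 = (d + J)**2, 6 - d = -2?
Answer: -23136120/1121 ≈ -20639.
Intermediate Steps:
d = 8 (d = 6 - 1*(-2) = 6 + 2 = 8)
G(J, w) = 8 - 2*(8 + J)**2
P(Z) = -4 + 1/Z (P(Z) = -4 + 2/(Z + Z) = -4 + 2/((2*Z)) = -4 + 2*(1/(2*Z)) = -4 + 1/Z)
82629/P(G(4, -13)) = 82629/(-4 + 1/(8 - 2*(8 + 4)**2)) = 82629/(-4 + 1/(8 - 2*12**2)) = 82629/(-4 + 1/(8 - 2*144)) = 82629/(-4 + 1/(8 - 288)) = 82629/(-4 + 1/(-280)) = 82629/(-4 - 1/280) = 82629/(-1121/280) = 82629*(-280/1121) = -23136120/1121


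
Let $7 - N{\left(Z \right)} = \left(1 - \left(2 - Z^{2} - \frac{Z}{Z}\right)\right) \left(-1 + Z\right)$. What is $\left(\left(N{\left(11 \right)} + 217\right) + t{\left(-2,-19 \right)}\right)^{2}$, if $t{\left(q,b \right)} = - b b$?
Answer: $1814409$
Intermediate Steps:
$t{\left(q,b \right)} = - b^{2}$
$N{\left(Z \right)} = 7 - Z^{2} \left(-1 + Z\right)$ ($N{\left(Z \right)} = 7 - \left(1 - \left(2 - Z^{2} - \frac{Z}{Z}\right)\right) \left(-1 + Z\right) = 7 - \left(1 + \left(\left(Z^{2} + 1\right) - 2\right)\right) \left(-1 + Z\right) = 7 - \left(1 + \left(\left(1 + Z^{2}\right) - 2\right)\right) \left(-1 + Z\right) = 7 - \left(1 + \left(-1 + Z^{2}\right)\right) \left(-1 + Z\right) = 7 - Z^{2} \left(-1 + Z\right)$)
$\left(\left(N{\left(11 \right)} + 217\right) + t{\left(-2,-19 \right)}\right)^{2} = \left(\left(\left(7 + 11^{2} - 11^{3}\right) + 217\right) - \left(-19\right)^{2}\right)^{2} = \left(\left(\left(7 + 121 - 1331\right) + 217\right) - 361\right)^{2} = \left(\left(-1203 + 217\right) - 361\right)^{2} = \left(-986 - 361\right)^{2} = \left(-1347\right)^{2} = 1814409$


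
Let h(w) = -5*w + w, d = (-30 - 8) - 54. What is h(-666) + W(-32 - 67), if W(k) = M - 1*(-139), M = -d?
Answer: 2895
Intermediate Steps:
d = -92 (d = -38 - 54 = -92)
h(w) = -4*w
M = 92 (M = -1*(-92) = 92)
W(k) = 231 (W(k) = 92 - 1*(-139) = 92 + 139 = 231)
h(-666) + W(-32 - 67) = -4*(-666) + 231 = 2664 + 231 = 2895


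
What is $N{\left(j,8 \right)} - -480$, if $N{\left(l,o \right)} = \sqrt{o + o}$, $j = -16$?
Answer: $484$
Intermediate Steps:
$N{\left(l,o \right)} = \sqrt{2} \sqrt{o}$ ($N{\left(l,o \right)} = \sqrt{2 o} = \sqrt{2} \sqrt{o}$)
$N{\left(j,8 \right)} - -480 = \sqrt{2} \sqrt{8} - -480 = \sqrt{2} \cdot 2 \sqrt{2} + 480 = 4 + 480 = 484$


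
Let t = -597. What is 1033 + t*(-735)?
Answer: 439828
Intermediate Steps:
1033 + t*(-735) = 1033 - 597*(-735) = 1033 + 438795 = 439828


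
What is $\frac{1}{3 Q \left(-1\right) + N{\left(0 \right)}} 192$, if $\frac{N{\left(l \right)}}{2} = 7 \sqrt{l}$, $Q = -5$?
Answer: $\frac{64}{5} \approx 12.8$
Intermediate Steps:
$N{\left(l \right)} = 14 \sqrt{l}$ ($N{\left(l \right)} = 2 \cdot 7 \sqrt{l} = 14 \sqrt{l}$)
$\frac{1}{3 Q \left(-1\right) + N{\left(0 \right)}} 192 = \frac{1}{3 \left(-5\right) \left(-1\right) + 14 \sqrt{0}} \cdot 192 = \frac{1}{\left(-15\right) \left(-1\right) + 14 \cdot 0} \cdot 192 = \frac{1}{15 + 0} \cdot 192 = \frac{1}{15} \cdot 192 = \frac{64}{5}$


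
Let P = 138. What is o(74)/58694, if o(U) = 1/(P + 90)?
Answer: 1/13382232 ≈ 7.4726e-8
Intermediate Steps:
o(U) = 1/228 (o(U) = 1/(138 + 90) = 1/228)
o(74)/58694 = (1/228)/58694 = (1/228)*(1/58694) = 1/13382232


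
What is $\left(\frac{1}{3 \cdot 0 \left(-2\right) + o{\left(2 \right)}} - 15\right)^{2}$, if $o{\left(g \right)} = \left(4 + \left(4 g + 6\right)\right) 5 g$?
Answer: $\frac{7284601}{32400} \approx 224.83$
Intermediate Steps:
$o{\left(g \right)} = 5 g \left(10 + 4 g\right)$ ($o{\left(g \right)} = \left(4 + \left(6 + 4 g\right)\right) 5 g = \left(10 + 4 g\right) 5 g = 5 g \left(10 + 4 g\right)$)
$\left(\frac{1}{3 \cdot 0 \left(-2\right) + o{\left(2 \right)}} - 15\right)^{2} = \left(\frac{1}{3 \cdot 0 \left(-2\right) + 10 \cdot 2 \left(5 + 2 \cdot 2\right)} - 15\right)^{2} = \left(\frac{1}{0 \left(-2\right) + 10 \cdot 2 \left(5 + 4\right)} - 15\right)^{2} = \left(\frac{1}{0 + 10 \cdot 2 \cdot 9} - 15\right)^{2} = \left(\frac{1}{0 + 180} - 15\right)^{2} = \left(\frac{1}{180} - 15\right)^{2} = \left(- \frac{2699}{180}\right)^{2} = \frac{7284601}{32400}$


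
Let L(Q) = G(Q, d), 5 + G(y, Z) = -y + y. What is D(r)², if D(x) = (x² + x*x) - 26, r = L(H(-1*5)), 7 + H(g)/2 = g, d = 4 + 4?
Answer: 576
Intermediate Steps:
d = 8
G(y, Z) = -5 (G(y, Z) = -5 + (-y + y) = -5 + 0 = -5)
H(g) = -14 + 2*g
L(Q) = -5
r = -5
D(x) = -26 + 2*x² (D(x) = (x² + x²) - 26 = 2*x² - 26 = -26 + 2*x²)
D(r)² = (-26 + 2*(-5)²)² = (-26 + 2*25)² = (-26 + 50)² = 24² = 576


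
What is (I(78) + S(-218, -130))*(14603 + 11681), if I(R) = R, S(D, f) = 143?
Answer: 5808764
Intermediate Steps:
(I(78) + S(-218, -130))*(14603 + 11681) = (78 + 143)*(14603 + 11681) = 221*26284 = 5808764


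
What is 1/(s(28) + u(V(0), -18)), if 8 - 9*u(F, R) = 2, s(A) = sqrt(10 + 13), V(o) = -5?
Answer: -6/203 + 9*sqrt(23)/203 ≈ 0.18307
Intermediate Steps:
s(A) = sqrt(23)
u(F, R) = 2/3 (u(F, R) = 8/9 - 1/9*2 = 8/9 - 2/9 = 2/3)
1/(s(28) + u(V(0), -18)) = 1/(sqrt(23) + 2/3) = 1/(2/3 + sqrt(23))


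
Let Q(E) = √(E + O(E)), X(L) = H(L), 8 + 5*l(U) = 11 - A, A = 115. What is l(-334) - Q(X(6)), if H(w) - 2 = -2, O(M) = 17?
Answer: -112/5 - √17 ≈ -26.523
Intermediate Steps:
H(w) = 0 (H(w) = 2 - 2 = 0)
l(U) = -112/5 (l(U) = -8/5 + (11 - 1*115)/5 = -8/5 + (11 - 115)/5 = -8/5 + (⅕)*(-104) = -8/5 - 104/5 = -112/5)
X(L) = 0
Q(E) = √(17 + E) (Q(E) = √(E + 17) = √(17 + E))
l(-334) - Q(X(6)) = -112/5 - √(17 + 0) = -112/5 - √17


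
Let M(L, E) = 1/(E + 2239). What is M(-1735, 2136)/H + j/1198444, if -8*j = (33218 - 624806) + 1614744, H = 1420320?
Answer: -198680908087889/1861752792900000 ≈ -0.10672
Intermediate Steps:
j = -255789/2 (j = -((33218 - 624806) + 1614744)/8 = -(-591588 + 1614744)/8 = -⅛*1023156 = -255789/2 ≈ -1.2789e+5)
M(L, E) = 1/(2239 + E)
M(-1735, 2136)/H + j/1198444 = 1/((2239 + 2136)*1420320) - 255789/2/1198444 = (1/1420320)/4375 - 255789/2*1/1198444 = (1/4375)*(1/1420320) - 255789/2396888 = 1/6213900000 - 255789/2396888 = -198680908087889/1861752792900000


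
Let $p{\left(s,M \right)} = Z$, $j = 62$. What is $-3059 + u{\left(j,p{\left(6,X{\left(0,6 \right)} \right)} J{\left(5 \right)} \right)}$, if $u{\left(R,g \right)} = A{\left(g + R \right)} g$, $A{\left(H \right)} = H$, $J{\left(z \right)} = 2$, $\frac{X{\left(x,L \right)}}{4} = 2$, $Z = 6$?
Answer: $-2171$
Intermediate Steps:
$X{\left(x,L \right)} = 8$ ($X{\left(x,L \right)} = 4 \cdot 2 = 8$)
$p{\left(s,M \right)} = 6$
$u{\left(R,g \right)} = g \left(R + g\right)$ ($u{\left(R,g \right)} = \left(g + R\right) g = \left(R + g\right) g = g \left(R + g\right)$)
$-3059 + u{\left(j,p{\left(6,X{\left(0,6 \right)} \right)} J{\left(5 \right)} \right)} = -3059 + 6 \cdot 2 \left(62 + 6 \cdot 2\right) = -3059 + 12 \left(62 + 12\right) = -3059 + 12 \cdot 74 = -3059 + 888 = -2171$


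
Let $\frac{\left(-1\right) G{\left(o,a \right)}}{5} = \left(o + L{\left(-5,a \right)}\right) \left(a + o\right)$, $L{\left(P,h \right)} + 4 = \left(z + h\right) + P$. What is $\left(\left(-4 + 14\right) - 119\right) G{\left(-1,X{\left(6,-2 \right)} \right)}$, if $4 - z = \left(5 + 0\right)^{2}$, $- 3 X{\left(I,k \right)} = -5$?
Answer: $- \frac{95920}{9} \approx -10658.0$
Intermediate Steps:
$X{\left(I,k \right)} = \frac{5}{3}$ ($X{\left(I,k \right)} = \left(- \frac{1}{3}\right) \left(-5\right) = \frac{5}{3}$)
$z = -21$ ($z = 4 - \left(5 + 0\right)^{2} = 4 - 5^{2} = 4 - 25 = -21$)
$L{\left(P,h \right)} = -25 + P + h$ ($L{\left(P,h \right)} = -4 + \left(\left(-21 + h\right) + P\right) = -4 + \left(-21 + P + h\right) = -25 + P + h$)
$G{\left(o,a \right)} = - 5 \left(a + o\right) \left(-30 + a + o\right)$ ($G{\left(o,a \right)} = - 5 \left(o - \left(30 - a\right)\right) \left(a + o\right) = - 5 \left(o + \left(-30 + a\right)\right) \left(a + o\right) = - 5 \left(-30 + a + o\right) \left(a + o\right) = - 5 \left(a + o\right) \left(-30 + a + o\right)$)
$\left(\left(-4 + 14\right) - 119\right) G{\left(-1,X{\left(6,-2 \right)} \right)} = \left(\left(-4 + 14\right) - 119\right) \left(- 5 \left(-1\right)^{2} - \frac{25}{3} \left(-1\right) - \frac{25 \left(-30 + \frac{5}{3}\right)}{3} - - 5 \left(-30 + \frac{5}{3}\right)\right) = \left(10 - 119\right) \left(\left(-5\right) 1 + \frac{25}{3} - \frac{25}{3} \left(- \frac{85}{3}\right) - \left(-5\right) \left(- \frac{85}{3}\right)\right) = - 109 \left(-5 + \frac{25}{3} + \frac{2125}{9} - \frac{425}{3}\right) = \left(-109\right) \frac{880}{9} = - \frac{95920}{9}$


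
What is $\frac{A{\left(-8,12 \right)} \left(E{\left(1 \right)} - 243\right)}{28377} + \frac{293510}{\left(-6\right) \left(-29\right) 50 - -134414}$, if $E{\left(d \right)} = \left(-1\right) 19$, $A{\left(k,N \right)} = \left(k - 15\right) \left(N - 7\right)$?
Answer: $\frac{6320479045}{2030572989} \approx 3.1127$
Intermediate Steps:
$A{\left(k,N \right)} = \left(-15 + k\right) \left(-7 + N\right)$
$E{\left(d \right)} = -19$
$\frac{A{\left(-8,12 \right)} \left(E{\left(1 \right)} - 243\right)}{28377} + \frac{293510}{\left(-6\right) \left(-29\right) 50 - -134414} = \frac{\left(105 - 180 - -56 + 12 \left(-8\right)\right) \left(-19 - 243\right)}{28377} + \frac{293510}{\left(-6\right) \left(-29\right) 50 - -134414} = \left(105 - 180 + 56 - 96\right) \left(-262\right) \frac{1}{28377} + \frac{293510}{174 \cdot 50 + 134414} = \left(-115\right) \left(-262\right) \frac{1}{28377} + \frac{293510}{8700 + 134414} = 30130 \cdot \frac{1}{28377} + \frac{293510}{143114} = \frac{30130}{28377} + 293510 \cdot \frac{1}{143114} = \frac{30130}{28377} + \frac{146755}{71557} = \frac{6320479045}{2030572989}$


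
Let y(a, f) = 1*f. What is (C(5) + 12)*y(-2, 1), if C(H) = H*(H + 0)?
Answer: 37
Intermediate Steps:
C(H) = H² (C(H) = H*H = H²)
y(a, f) = f
(C(5) + 12)*y(-2, 1) = (5² + 12)*1 = (25 + 12)*1 = 37*1 = 37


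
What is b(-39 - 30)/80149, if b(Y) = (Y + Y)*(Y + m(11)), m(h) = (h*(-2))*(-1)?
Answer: 6486/80149 ≈ 0.080924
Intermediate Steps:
m(h) = 2*h (m(h) = -2*h*(-1) = 2*h)
b(Y) = 2*Y*(22 + Y) (b(Y) = (Y + Y)*(Y + 2*11) = (2*Y)*(Y + 22) = (2*Y)*(22 + Y) = 2*Y*(22 + Y))
b(-39 - 30)/80149 = (2*(-39 - 30)*(22 + (-39 - 30)))/80149 = (2*(-69)*(22 - 69))*(1/80149) = (2*(-69)*(-47))*(1/80149) = 6486*(1/80149) = 6486/80149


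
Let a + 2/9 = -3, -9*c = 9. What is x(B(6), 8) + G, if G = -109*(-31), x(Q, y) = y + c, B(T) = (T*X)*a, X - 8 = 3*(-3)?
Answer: 3386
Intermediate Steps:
c = -1 (c = -⅑*9 = -1)
a = -29/9 (a = -2/9 - 3 = -29/9 ≈ -3.2222)
X = -1 (X = 8 + 3*(-3) = 8 - 9 = -1)
B(T) = 29*T/9 (B(T) = (T*(-1))*(-29/9) = -T*(-29/9) = 29*T/9)
x(Q, y) = -1 + y (x(Q, y) = y - 1 = -1 + y)
G = 3379
x(B(6), 8) + G = (-1 + 8) + 3379 = 7 + 3379 = 3386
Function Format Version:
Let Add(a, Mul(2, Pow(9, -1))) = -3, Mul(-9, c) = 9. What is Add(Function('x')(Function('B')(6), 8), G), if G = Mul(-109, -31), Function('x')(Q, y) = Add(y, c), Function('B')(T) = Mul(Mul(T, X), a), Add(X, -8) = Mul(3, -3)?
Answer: 3386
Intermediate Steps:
c = -1 (c = Mul(Rational(-1, 9), 9) = -1)
a = Rational(-29, 9) (a = Add(Rational(-2, 9), -3) = Rational(-29, 9) ≈ -3.2222)
X = -1 (X = Add(8, Mul(3, -3)) = Add(8, -9) = -1)
Function('B')(T) = Mul(Rational(29, 9), T) (Function('B')(T) = Mul(Mul(T, -1), Rational(-29, 9)) = Mul(Mul(-1, T), Rational(-29, 9)) = Mul(Rational(29, 9), T))
Function('x')(Q, y) = Add(-1, y) (Function('x')(Q, y) = Add(y, -1) = Add(-1, y))
G = 3379
Add(Function('x')(Function('B')(6), 8), G) = Add(Add(-1, 8), 3379) = Add(7, 3379) = 3386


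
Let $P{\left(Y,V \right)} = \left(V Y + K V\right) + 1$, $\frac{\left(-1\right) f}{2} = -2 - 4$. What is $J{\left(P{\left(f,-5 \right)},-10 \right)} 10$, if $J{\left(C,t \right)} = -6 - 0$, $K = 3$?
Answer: $-60$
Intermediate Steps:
$f = 12$ ($f = - 2 \left(-2 - 4\right) = \left(-2\right) \left(-6\right) = 12$)
$P{\left(Y,V \right)} = 1 + 3 V + V Y$ ($P{\left(Y,V \right)} = \left(V Y + 3 V\right) + 1 = \left(3 V + V Y\right) + 1 = 1 + 3 V + V Y$)
$J{\left(C,t \right)} = -6$ ($J{\left(C,t \right)} = -6 + 0 = -6$)
$J{\left(P{\left(f,-5 \right)},-10 \right)} 10 = \left(-6\right) 10 = -60$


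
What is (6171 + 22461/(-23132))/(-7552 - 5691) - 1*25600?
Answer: -7842371870711/306337076 ≈ -25600.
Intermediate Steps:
(6171 + 22461/(-23132))/(-7552 - 5691) - 1*25600 = (6171 + 22461*(-1/23132))/(-13243) - 25600 = (6171 - 22461/23132)*(-1/13243) - 25600 = (142725111/23132)*(-1/13243) - 25600 = -142725111/306337076 - 25600 = -7842371870711/306337076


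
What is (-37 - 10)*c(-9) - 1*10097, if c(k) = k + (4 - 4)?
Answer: -9674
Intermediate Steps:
c(k) = k (c(k) = k + 0 = k)
(-37 - 10)*c(-9) - 1*10097 = (-37 - 10)*(-9) - 1*10097 = -47*(-9) - 10097 = 423 - 10097 = -9674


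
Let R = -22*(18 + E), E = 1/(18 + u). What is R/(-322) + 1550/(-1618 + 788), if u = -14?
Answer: -33171/53452 ≈ -0.62057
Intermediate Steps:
E = ¼ (E = 1/(18 - 14) = 1/4 = ¼ ≈ 0.25000)
R = -803/2 (R = -22*(18 + ¼) = -22*73/4 = -803/2 ≈ -401.50)
R/(-322) + 1550/(-1618 + 788) = -803/2/(-322) + 1550/(-1618 + 788) = -803/2*(-1/322) + 1550/(-830) = 803/644 + 1550*(-1/830) = 803/644 - 155/83 = -33171/53452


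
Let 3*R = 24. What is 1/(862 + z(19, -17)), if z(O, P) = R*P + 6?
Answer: 1/732 ≈ 0.0013661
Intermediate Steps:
R = 8 (R = (⅓)*24 = 8)
z(O, P) = 6 + 8*P (z(O, P) = 8*P + 6 = 6 + 8*P)
1/(862 + z(19, -17)) = 1/(862 + (6 + 8*(-17))) = 1/(862 + (6 - 136)) = 1/(862 - 130) = 1/732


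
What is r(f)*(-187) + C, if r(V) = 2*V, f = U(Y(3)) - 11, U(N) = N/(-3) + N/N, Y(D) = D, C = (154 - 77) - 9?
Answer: 4182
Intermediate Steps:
C = 68 (C = 77 - 9 = 68)
U(N) = 1 - N/3 (U(N) = N*(-1/3) + 1 = -N/3 + 1 = 1 - N/3)
f = -11 (f = (1 - 1/3*3) - 11 = (1 - 1) - 11 = 0 - 11 = -11)
r(f)*(-187) + C = (2*(-11))*(-187) + 68 = -22*(-187) + 68 = 4114 + 68 = 4182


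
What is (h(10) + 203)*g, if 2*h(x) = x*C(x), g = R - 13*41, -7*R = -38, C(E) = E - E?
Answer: -107097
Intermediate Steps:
C(E) = 0
R = 38/7 (R = -⅐*(-38) = 38/7 ≈ 5.4286)
g = -3693/7 (g = 38/7 - 13*41 = 38/7 - 533 = -3693/7 ≈ -527.57)
h(x) = 0 (h(x) = (x*0)/2 = (½)*0 = 0)
(h(10) + 203)*g = (0 + 203)*(-3693/7) = 203*(-3693/7) = -107097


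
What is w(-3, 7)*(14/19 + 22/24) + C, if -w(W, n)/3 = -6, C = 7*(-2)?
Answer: 599/38 ≈ 15.763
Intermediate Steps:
C = -14
w(W, n) = 18 (w(W, n) = -3*(-6) = 18)
w(-3, 7)*(14/19 + 22/24) + C = 18*(14/19 + 22/24) - 14 = 18*(14*(1/19) + 22*(1/24)) - 14 = 18*(14/19 + 11/12) - 14 = 18*(377/228) - 14 = 1131/38 - 14 = 599/38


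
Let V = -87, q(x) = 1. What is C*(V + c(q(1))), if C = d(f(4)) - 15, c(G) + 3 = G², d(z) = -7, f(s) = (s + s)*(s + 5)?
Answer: 1958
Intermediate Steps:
f(s) = 2*s*(5 + s) (f(s) = (2*s)*(5 + s) = 2*s*(5 + s))
c(G) = -3 + G²
C = -22 (C = -7 - 15 = -22)
C*(V + c(q(1))) = -22*(-87 + (-3 + 1²)) = -22*(-87 + (-3 + 1)) = -22*(-87 - 2) = -22*(-89) = 1958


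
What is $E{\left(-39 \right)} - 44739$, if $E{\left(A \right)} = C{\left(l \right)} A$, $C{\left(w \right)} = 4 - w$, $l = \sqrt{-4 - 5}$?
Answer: $-44895 + 117 i \approx -44895.0 + 117.0 i$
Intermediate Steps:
$l = 3 i$ ($l = \sqrt{-9} = 3 i \approx 3.0 i$)
$E{\left(A \right)} = A \left(4 - 3 i\right)$ ($E{\left(A \right)} = \left(4 - 3 i\right) A = A \left(4 - 3 i\right)$)
$E{\left(-39 \right)} - 44739 = - 39 \left(4 - 3 i\right) - 44739 = \left(-156 + 117 i\right) - 44739 = -44895 + 117 i$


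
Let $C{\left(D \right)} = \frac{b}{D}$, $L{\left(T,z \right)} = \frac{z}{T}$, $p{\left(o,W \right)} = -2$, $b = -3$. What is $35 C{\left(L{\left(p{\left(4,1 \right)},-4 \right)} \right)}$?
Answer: $- \frac{105}{2} \approx -52.5$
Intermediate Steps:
$C{\left(D \right)} = - \frac{3}{D}$
$35 C{\left(L{\left(p{\left(4,1 \right)},-4 \right)} \right)} = 35 \left(- \frac{3}{\left(-4\right) \frac{1}{-2}}\right) = 35 \left(- \frac{3}{\left(-4\right) \left(- \frac{1}{2}\right)}\right) = 35 \left(- \frac{3}{2}\right) = - \frac{105}{2}$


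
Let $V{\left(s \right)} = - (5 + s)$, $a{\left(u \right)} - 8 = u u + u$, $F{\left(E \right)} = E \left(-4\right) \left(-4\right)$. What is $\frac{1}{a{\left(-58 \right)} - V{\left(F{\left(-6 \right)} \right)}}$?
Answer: $\frac{1}{3223} \approx 0.00031027$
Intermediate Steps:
$F{\left(E \right)} = 16 E$ ($F{\left(E \right)} = - 4 E \left(-4\right) = 16 E$)
$a{\left(u \right)} = 8 + u + u^{2}$ ($a{\left(u \right)} = 8 + \left(u u + u\right) = 8 + \left(u^{2} + u\right) = 8 + \left(u + u^{2}\right) = 8 + u + u^{2}$)
$V{\left(s \right)} = -5 - s$
$\frac{1}{a{\left(-58 \right)} - V{\left(F{\left(-6 \right)} \right)}} = \frac{1}{\left(8 - 58 + \left(-58\right)^{2}\right) - \left(-5 - 16 \left(-6\right)\right)} = \frac{1}{\left(8 - 58 + 3364\right) - \left(-5 - -96\right)} = \frac{1}{3314 - \left(-5 + 96\right)} = \frac{1}{3314 - 91} = \frac{1}{3223}$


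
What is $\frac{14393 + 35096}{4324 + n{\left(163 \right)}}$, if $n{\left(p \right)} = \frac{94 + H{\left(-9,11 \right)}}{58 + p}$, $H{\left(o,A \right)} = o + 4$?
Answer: $\frac{10937069}{955693} \approx 11.444$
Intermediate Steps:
$H{\left(o,A \right)} = 4 + o$
$n{\left(p \right)} = \frac{89}{58 + p}$ ($n{\left(p \right)} = \frac{94 + \left(4 - 9\right)}{58 + p} = \frac{94 - 5}{58 + p} = \frac{89}{58 + p}$)
$\frac{14393 + 35096}{4324 + n{\left(163 \right)}} = \frac{14393 + 35096}{4324 + \frac{89}{58 + 163}} = \frac{49489}{4324 + \frac{89}{221}} = \frac{49489}{\frac{955693}{221}} = 49489 \cdot \frac{221}{955693} = \frac{10937069}{955693}$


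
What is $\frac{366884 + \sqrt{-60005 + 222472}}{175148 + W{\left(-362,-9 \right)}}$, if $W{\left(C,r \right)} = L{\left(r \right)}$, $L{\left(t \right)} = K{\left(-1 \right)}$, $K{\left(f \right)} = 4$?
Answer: $\frac{91721}{43788} + \frac{\sqrt{162467}}{175152} \approx 2.097$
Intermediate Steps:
$L{\left(t \right)} = 4$
$W{\left(C,r \right)} = 4$
$\frac{366884 + \sqrt{-60005 + 222472}}{175148 + W{\left(-362,-9 \right)}} = \frac{366884 + \sqrt{-60005 + 222472}}{175148 + 4} = \frac{366884 + \sqrt{162467}}{175152} = \left(366884 + \sqrt{162467}\right) \frac{1}{175152} = \frac{91721}{43788} + \frac{\sqrt{162467}}{175152}$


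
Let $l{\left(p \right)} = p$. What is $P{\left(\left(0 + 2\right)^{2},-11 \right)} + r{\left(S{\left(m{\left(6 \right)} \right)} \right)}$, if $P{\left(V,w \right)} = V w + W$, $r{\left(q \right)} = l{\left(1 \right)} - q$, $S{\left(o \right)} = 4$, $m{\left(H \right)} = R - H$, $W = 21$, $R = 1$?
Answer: $-26$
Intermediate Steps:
$m{\left(H \right)} = 1 - H$
$r{\left(q \right)} = 1 - q$
$P{\left(V,w \right)} = 21 + V w$ ($P{\left(V,w \right)} = V w + 21 = 21 + V w$)
$P{\left(\left(0 + 2\right)^{2},-11 \right)} + r{\left(S{\left(m{\left(6 \right)} \right)} \right)} = \left(21 + \left(0 + 2\right)^{2} \left(-11\right)\right) + \left(1 - 4\right) = \left(21 + 2^{2} \left(-11\right)\right) + \left(1 - 4\right) = \left(21 + 4 \left(-11\right)\right) - 3 = \left(21 - 44\right) - 3 = -23 - 3 = -26$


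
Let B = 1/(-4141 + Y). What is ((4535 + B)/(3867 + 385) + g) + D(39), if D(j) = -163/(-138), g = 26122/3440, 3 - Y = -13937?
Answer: 12165948058313/1236210875160 ≈ 9.8413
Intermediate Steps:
Y = 13940 (Y = 3 - 1*(-13937) = 3 + 13937 = 13940)
g = 13061/1720 (g = 26122*(1/3440) = 13061/1720 ≈ 7.5936)
D(j) = 163/138 (D(j) = -163*(-1/138) = 163/138)
B = 1/9799 (B = 1/(-4141 + 13940) = 1/9799 ≈ 0.00010205)
((4535 + B)/(3867 + 385) + g) + D(39) = ((4535 + 1/9799)/(3867 + 385) + 13061/1720) + 163/138 = ((44438466/9799)/4252 + 13061/1720) + 163/138 = ((44438466/9799)*(1/4252) + 13061/1720) + 163/138 = (22219233/20832674 + 13061/1720) + 163/138 = 155156317937/17916099640 + 163/138 = 12165948058313/1236210875160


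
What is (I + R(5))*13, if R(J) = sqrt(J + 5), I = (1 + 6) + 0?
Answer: 91 + 13*sqrt(10) ≈ 132.11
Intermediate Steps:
I = 7 (I = 7 + 0 = 7)
R(J) = sqrt(5 + J)
(I + R(5))*13 = (7 + sqrt(5 + 5))*13 = (7 + sqrt(10))*13 = 91 + 13*sqrt(10)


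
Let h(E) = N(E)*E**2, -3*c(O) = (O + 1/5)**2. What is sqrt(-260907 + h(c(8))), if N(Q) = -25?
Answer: 2*I*sqrt(15382459)/15 ≈ 522.94*I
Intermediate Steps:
c(O) = -(1/5 + O)**2/3 (c(O) = -(O + 1/5)**2/3 = -(1/5 + O)**2/3)
h(E) = -25*E**2
sqrt(-260907 + h(c(8))) = sqrt(-260907 - 25*(1 + 5*8)**4/5625) = sqrt(-260907 - 25*(1 + 40)**4/5625) = sqrt(-260907 - 25*(-1/75*41**2)**2) = sqrt(-260907 - 25*(-1/75*1681)**2) = sqrt(-260907 - 25*(-1681/75)**2) = sqrt(-260907 - 25*2825761/5625) = sqrt(-260907 - 2825761/225) = sqrt(-61529836/225) = 2*I*sqrt(15382459)/15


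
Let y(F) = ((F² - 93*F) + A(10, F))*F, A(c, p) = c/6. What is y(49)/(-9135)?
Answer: 45241/3915 ≈ 11.556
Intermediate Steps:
A(c, p) = c/6 (A(c, p) = c*(⅙) = c/6)
y(F) = F*(5/3 + F² - 93*F) (y(F) = ((F² - 93*F) + (⅙)*10)*F = ((F² - 93*F) + 5/3)*F = (5/3 + F² - 93*F)*F = F*(5/3 + F² - 93*F))
y(49)/(-9135) = ((⅓)*49*(5 - 279*49 + 3*49²))/(-9135) = ((⅓)*49*(5 - 13671 + 3*2401))*(-1/9135) = ((⅓)*49*(5 - 13671 + 7203))*(-1/9135) = ((⅓)*49*(-6463))*(-1/9135) = -316687/3*(-1/9135) = 45241/3915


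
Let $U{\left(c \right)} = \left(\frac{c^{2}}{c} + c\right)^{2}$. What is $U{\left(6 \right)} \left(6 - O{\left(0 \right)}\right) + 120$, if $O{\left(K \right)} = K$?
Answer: $984$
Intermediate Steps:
$U{\left(c \right)} = 4 c^{2}$ ($U{\left(c \right)} = \left(c + c\right)^{2} = \left(2 c\right)^{2} = 4 c^{2}$)
$U{\left(6 \right)} \left(6 - O{\left(0 \right)}\right) + 120 = 4 \cdot 6^{2} \left(6 - 0\right) + 120 = 4 \cdot 36 \left(6 + 0\right) + 120 = 144 \cdot 6 + 120 = 864 + 120 = 984$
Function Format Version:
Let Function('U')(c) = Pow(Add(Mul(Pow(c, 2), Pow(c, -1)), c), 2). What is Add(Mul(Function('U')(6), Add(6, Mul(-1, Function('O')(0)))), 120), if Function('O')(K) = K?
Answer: 984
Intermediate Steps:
Function('U')(c) = Mul(4, Pow(c, 2)) (Function('U')(c) = Pow(Add(c, c), 2) = Pow(Mul(2, c), 2) = Mul(4, Pow(c, 2)))
Add(Mul(Function('U')(6), Add(6, Mul(-1, Function('O')(0)))), 120) = Add(Mul(Mul(4, Pow(6, 2)), Add(6, Mul(-1, 0))), 120) = Add(Mul(Mul(4, 36), Add(6, 0)), 120) = Add(Mul(144, 6), 120) = Add(864, 120) = 984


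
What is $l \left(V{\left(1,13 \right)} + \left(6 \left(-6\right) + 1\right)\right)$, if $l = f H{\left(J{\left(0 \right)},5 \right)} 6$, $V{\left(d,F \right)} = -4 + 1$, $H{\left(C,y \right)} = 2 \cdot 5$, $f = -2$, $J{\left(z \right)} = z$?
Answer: $4560$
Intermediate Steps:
$H{\left(C,y \right)} = 10$
$V{\left(d,F \right)} = -3$
$l = -120$ ($l = \left(-2\right) 10 \cdot 6 = \left(-20\right) 6 = -120$)
$l \left(V{\left(1,13 \right)} + \left(6 \left(-6\right) + 1\right)\right) = - 120 \left(-3 + \left(6 \left(-6\right) + 1\right)\right) = - 120 \left(-3 + \left(-36 + 1\right)\right) = - 120 \left(-3 - 35\right) = \left(-120\right) \left(-38\right) = 4560$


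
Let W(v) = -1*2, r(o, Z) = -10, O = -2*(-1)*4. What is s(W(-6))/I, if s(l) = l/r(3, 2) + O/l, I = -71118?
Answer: 19/355590 ≈ 5.3432e-5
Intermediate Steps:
O = 8 (O = 2*4 = 8)
W(v) = -2
s(l) = 8/l - l/10 (s(l) = l/(-10) + 8/l = l*(-1/10) + 8/l = -l/10 + 8/l = 8/l - l/10)
s(W(-6))/I = (8/(-2) - 1/10*(-2))/(-71118) = (8*(-1/2) + 1/5)*(-1/71118) = (-4 + 1/5)*(-1/71118) = -19/5*(-1/71118) = 19/355590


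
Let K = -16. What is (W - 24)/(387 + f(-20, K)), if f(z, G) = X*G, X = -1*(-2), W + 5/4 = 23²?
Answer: 403/284 ≈ 1.4190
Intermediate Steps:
W = 2111/4 (W = -5/4 + 23² = -5/4 + 529 = 2111/4 ≈ 527.75)
X = 2
f(z, G) = 2*G
(W - 24)/(387 + f(-20, K)) = (2111/4 - 24)/(387 + 2*(-16)) = 2015/(4*(387 - 32)) = (2015/4)/355 = (2015/4)*(1/355) = 403/284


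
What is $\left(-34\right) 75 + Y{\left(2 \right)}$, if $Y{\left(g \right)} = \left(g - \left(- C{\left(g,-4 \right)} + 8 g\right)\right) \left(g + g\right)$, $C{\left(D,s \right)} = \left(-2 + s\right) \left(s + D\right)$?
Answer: $-2558$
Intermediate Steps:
$C{\left(D,s \right)} = \left(-2 + s\right) \left(D + s\right)$
$Y{\left(g \right)} = 2 g \left(24 - 13 g\right)$ ($Y{\left(g \right)} = \left(g - \left(-24 + 10 g - g \left(-4\right)\right)\right) \left(g + g\right) = \left(g - \left(-24 + 14 g\right)\right) 2 g = \left(24 - 13 g\right) 2 g = 2 g \left(24 - 13 g\right)$)
$\left(-34\right) 75 + Y{\left(2 \right)} = \left(-34\right) 75 + 2 \cdot 2 \left(24 - 26\right) = -2550 + 2 \cdot 2 \left(24 - 26\right) = -2550 + 2 \cdot 2 \left(-2\right) = -2550 - 8 = -2558$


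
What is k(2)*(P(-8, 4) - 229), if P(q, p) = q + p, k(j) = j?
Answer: -466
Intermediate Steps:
P(q, p) = p + q
k(2)*(P(-8, 4) - 229) = 2*((4 - 8) - 229) = 2*(-4 - 229) = 2*(-233) = -466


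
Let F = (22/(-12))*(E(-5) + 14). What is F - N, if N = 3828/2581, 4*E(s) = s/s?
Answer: -19657/712 ≈ -27.608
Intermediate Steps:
E(s) = ¼ (E(s) = (s/s)/4 = (¼)*1 = ¼)
F = -209/8 (F = (22/(-12))*(¼ + 14) = (22*(-1/12))*(57/4) = -11/6*57/4 = -209/8 ≈ -26.125)
N = 132/89 (N = 3828*(1/2581) = 132/89 ≈ 1.4831)
F - N = -209/8 - 1*132/89 = -209/8 - 132/89 = -19657/712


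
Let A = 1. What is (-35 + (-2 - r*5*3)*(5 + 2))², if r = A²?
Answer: 23716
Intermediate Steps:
r = 1 (r = 1² = 1)
(-35 + (-2 - r*5*3)*(5 + 2))² = (-35 + (-2 - 1*5*3)*(5 + 2))² = (-35 + (-2 - 5*3)*7)² = (-35 + (-2 - 1*15)*7)² = (-35 + (-2 - 15)*7)² = (-35 - 17*7)² = (-35 - 119)² = (-154)² = 23716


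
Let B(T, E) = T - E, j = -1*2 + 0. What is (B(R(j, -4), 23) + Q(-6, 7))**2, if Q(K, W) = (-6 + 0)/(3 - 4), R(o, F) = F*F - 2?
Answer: 9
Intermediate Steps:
j = -2 (j = -2 + 0 = -2)
R(o, F) = -2 + F**2 (R(o, F) = F**2 - 2 = -2 + F**2)
Q(K, W) = 6 (Q(K, W) = -6/(-1) = -6*(-1) = 6)
(B(R(j, -4), 23) + Q(-6, 7))**2 = (((-2 + (-4)**2) - 1*23) + 6)**2 = (((-2 + 16) - 23) + 6)**2 = ((14 - 23) + 6)**2 = (-9 + 6)**2 = (-3)**2 = 9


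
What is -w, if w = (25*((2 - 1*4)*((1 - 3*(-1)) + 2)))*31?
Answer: 9300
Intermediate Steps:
w = -9300 (w = (25*((2 - 4)*((1 + 3) + 2)))*31 = (25*(-2*(4 + 2)))*31 = (25*(-2*6))*31 = (25*(-12))*31 = -300*31 = -9300)
-w = -1*(-9300) = 9300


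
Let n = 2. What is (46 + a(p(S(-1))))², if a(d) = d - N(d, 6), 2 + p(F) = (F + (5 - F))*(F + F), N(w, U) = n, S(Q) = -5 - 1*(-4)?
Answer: 1024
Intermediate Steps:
S(Q) = -1 (S(Q) = -5 + 4 = -1)
N(w, U) = 2
p(F) = -2 + 10*F (p(F) = -2 + (F + (5 - F))*(F + F) = -2 + 5*(2*F) = -2 + 10*F)
a(d) = -2 + d (a(d) = d - 1*2 = d - 2 = -2 + d)
(46 + a(p(S(-1))))² = (46 + (-2 + (-2 + 10*(-1))))² = (46 + (-2 + (-2 - 10)))² = (46 + (-2 - 12))² = (46 - 14)² = 32² = 1024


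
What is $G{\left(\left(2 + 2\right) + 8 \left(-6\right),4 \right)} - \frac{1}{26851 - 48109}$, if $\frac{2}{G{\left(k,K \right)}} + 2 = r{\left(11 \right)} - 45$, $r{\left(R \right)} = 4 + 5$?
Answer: $- \frac{21239}{403902} \approx -0.052585$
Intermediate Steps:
$r{\left(R \right)} = 9$
$G{\left(k,K \right)} = - \frac{1}{19}$ ($G{\left(k,K \right)} = \frac{2}{-2 + \left(9 - 45\right)} = \frac{2}{-2 - 36} = \frac{2}{-38} = 2 \left(- \frac{1}{38}\right) = - \frac{1}{19}$)
$G{\left(\left(2 + 2\right) + 8 \left(-6\right),4 \right)} - \frac{1}{26851 - 48109} = - \frac{1}{19} - \frac{1}{26851 - 48109} = - \frac{1}{19} - \frac{1}{-21258} = - \frac{1}{19} - - \frac{1}{21258} = - \frac{1}{19} + \frac{1}{21258} = - \frac{21239}{403902}$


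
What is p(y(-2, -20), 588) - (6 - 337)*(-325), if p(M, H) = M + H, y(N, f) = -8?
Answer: -106995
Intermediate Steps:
p(M, H) = H + M
p(y(-2, -20), 588) - (6 - 337)*(-325) = (588 - 8) - (6 - 337)*(-325) = 580 - (-331)*(-325) = 580 - 1*107575 = 580 - 107575 = -106995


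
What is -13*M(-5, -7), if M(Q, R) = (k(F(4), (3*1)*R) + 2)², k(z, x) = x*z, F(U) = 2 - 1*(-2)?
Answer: -87412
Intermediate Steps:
F(U) = 4 (F(U) = 2 + 2 = 4)
M(Q, R) = (2 + 12*R)² (M(Q, R) = (((3*1)*R)*4 + 2)² = ((3*R)*4 + 2)² = (12*R + 2)² = (2 + 12*R)²)
-13*M(-5, -7) = -52*(1 + 6*(-7))² = -52*(1 - 42)² = -52*(-41)² = -52*1681 = -13*6724 = -87412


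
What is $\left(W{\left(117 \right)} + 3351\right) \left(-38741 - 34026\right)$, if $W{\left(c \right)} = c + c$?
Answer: $-260869695$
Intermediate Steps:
$W{\left(c \right)} = 2 c$
$\left(W{\left(117 \right)} + 3351\right) \left(-38741 - 34026\right) = \left(2 \cdot 117 + 3351\right) \left(-38741 - 34026\right) = \left(234 + 3351\right) \left(-72767\right) = 3585 \left(-72767\right) = -260869695$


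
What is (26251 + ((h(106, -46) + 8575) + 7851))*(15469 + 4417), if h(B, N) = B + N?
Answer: 849867982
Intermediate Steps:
(26251 + ((h(106, -46) + 8575) + 7851))*(15469 + 4417) = (26251 + (((106 - 46) + 8575) + 7851))*(15469 + 4417) = (26251 + ((60 + 8575) + 7851))*19886 = (26251 + (8635 + 7851))*19886 = (26251 + 16486)*19886 = 42737*19886 = 849867982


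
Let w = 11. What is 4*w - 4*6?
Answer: 20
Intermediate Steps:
4*w - 4*6 = 4*11 - 4*6 = 44 - 24 = 20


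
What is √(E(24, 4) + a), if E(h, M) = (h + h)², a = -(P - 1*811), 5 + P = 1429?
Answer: √1691 ≈ 41.122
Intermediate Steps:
P = 1424 (P = -5 + 1429 = 1424)
a = -613 (a = -(1424 - 1*811) = -(1424 - 811) = -1*613 = -613)
E(h, M) = 4*h² (E(h, M) = (2*h)² = 4*h²)
√(E(24, 4) + a) = √(4*24² - 613) = √(4*576 - 613) = √(2304 - 613) = √1691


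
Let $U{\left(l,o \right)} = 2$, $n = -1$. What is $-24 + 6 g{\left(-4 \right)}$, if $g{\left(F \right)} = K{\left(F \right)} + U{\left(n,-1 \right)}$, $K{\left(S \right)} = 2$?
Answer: $0$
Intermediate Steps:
$g{\left(F \right)} = 4$ ($g{\left(F \right)} = 2 + 2 = 4$)
$-24 + 6 g{\left(-4 \right)} = -24 + 6 \cdot 4 = -24 + 24 = 0$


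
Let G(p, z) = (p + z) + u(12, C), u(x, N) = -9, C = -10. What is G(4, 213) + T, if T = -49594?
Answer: -49386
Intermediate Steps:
G(p, z) = -9 + p + z (G(p, z) = (p + z) - 9 = -9 + p + z)
G(4, 213) + T = (-9 + 4 + 213) - 49594 = 208 - 49594 = -49386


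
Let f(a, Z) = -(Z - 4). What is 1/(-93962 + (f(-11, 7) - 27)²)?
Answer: -1/93062 ≈ -1.0746e-5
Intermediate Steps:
f(a, Z) = 4 - Z (f(a, Z) = -(-4 + Z) = 4 - Z)
1/(-93962 + (f(-11, 7) - 27)²) = 1/(-93962 + ((4 - 1*7) - 27)²) = 1/(-93962 + ((4 - 7) - 27)²) = 1/(-93962 + (-3 - 27)²) = 1/(-93962 + (-30)²) = 1/(-93962 + 900) = 1/(-93062) = -1/93062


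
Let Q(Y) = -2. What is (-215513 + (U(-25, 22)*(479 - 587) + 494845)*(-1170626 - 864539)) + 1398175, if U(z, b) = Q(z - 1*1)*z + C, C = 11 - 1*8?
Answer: -995440757303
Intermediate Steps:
C = 3 (C = 11 - 8 = 3)
U(z, b) = 3 - 2*z (U(z, b) = -2*z + 3 = 3 - 2*z)
(-215513 + (U(-25, 22)*(479 - 587) + 494845)*(-1170626 - 864539)) + 1398175 = (-215513 + ((3 - 2*(-25))*(479 - 587) + 494845)*(-1170626 - 864539)) + 1398175 = (-215513 + ((3 + 50)*(-108) + 494845)*(-2035165)) + 1398175 = (-215513 + (53*(-108) + 494845)*(-2035165)) + 1398175 = (-215513 + (-5724 + 494845)*(-2035165)) + 1398175 = (-215513 + 489121*(-2035165)) + 1398175 = (-215513 - 995441939965) + 1398175 = -995442155478 + 1398175 = -995440757303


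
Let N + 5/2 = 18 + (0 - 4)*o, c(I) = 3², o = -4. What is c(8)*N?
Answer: 567/2 ≈ 283.50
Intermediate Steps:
c(I) = 9
N = 63/2 (N = -5/2 + (18 + (0 - 4)*(-4)) = -5/2 + (18 - 4*(-4)) = -5/2 + (18 + 16) = -5/2 + 34 = 63/2 ≈ 31.500)
c(8)*N = 9*(63/2) = 567/2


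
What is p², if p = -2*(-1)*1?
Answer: 4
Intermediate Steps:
p = 2 (p = 2*1 = 2)
p² = 2² = 4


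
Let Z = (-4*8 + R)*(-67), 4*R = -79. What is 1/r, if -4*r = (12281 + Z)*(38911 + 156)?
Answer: -16/2460947531 ≈ -6.5016e-9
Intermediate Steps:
R = -79/4 (R = (1/4)*(-79) = -79/4 ≈ -19.750)
Z = 13869/4 (Z = (-4*8 - 79/4)*(-67) = (-32 - 79/4)*(-67) = -207/4*(-67) = 13869/4 ≈ 3467.3)
r = -2460947531/16 (r = -(12281 + 13869/4)*(38911 + 156)/4 = -62993*39067/16 = -1/4*2460947531/4 = -2460947531/16 ≈ -1.5381e+8)
1/r = 1/(-2460947531/16) = -16/2460947531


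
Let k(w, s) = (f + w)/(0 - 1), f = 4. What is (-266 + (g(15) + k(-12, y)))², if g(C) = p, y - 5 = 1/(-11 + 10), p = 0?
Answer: 66564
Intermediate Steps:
y = 4 (y = 5 + 1/(-11 + 10) = 5 + 1/(-1) = 5 - 1 = 4)
g(C) = 0
k(w, s) = -4 - w (k(w, s) = (4 + w)/(0 - 1) = (4 + w)/(-1) = (4 + w)*(-1) = -4 - w)
(-266 + (g(15) + k(-12, y)))² = (-266 + (0 + (-4 - 1*(-12))))² = (-266 + (0 + (-4 + 12)))² = (-266 + (0 + 8))² = (-266 + 8)² = (-258)² = 66564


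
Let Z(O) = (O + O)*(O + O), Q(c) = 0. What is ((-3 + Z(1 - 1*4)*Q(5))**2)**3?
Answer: 729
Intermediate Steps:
Z(O) = 4*O**2 (Z(O) = (2*O)*(2*O) = 4*O**2)
((-3 + Z(1 - 1*4)*Q(5))**2)**3 = ((-3 + (4*(1 - 1*4)**2)*0)**2)**3 = ((-3 + (4*(1 - 4)**2)*0)**2)**3 = ((-3 + (4*(-3)**2)*0)**2)**3 = ((-3 + (4*9)*0)**2)**3 = ((-3 + 36*0)**2)**3 = ((-3 + 0)**2)**3 = ((-3)**2)**3 = 9**3 = 729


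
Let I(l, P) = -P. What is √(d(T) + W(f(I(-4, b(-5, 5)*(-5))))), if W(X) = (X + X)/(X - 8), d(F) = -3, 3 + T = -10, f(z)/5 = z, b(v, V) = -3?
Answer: 3*I*√913/83 ≈ 1.0921*I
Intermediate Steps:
f(z) = 5*z
T = -13 (T = -3 - 10 = -13)
W(X) = 2*X/(-8 + X) (W(X) = (2*X)/(-8 + X) = 2*X/(-8 + X))
√(d(T) + W(f(I(-4, b(-5, 5)*(-5))))) = √(-3 + 2*(5*(-(-3)*(-5)))/(-8 + 5*(-(-3)*(-5)))) = √(-3 + 2*(5*(-1*15))/(-8 + 5*(-1*15))) = √(-3 + 2*(5*(-15))/(-8 + 5*(-15))) = √(-3 + 2*(-75)/(-8 - 75)) = √(-3 + 2*(-75)/(-83)) = √(-3 + 2*(-75)*(-1/83)) = √(-3 + 150/83) = √(-99/83) = 3*I*√913/83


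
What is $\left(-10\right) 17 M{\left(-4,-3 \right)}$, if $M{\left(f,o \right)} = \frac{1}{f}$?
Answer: $\frac{85}{2} \approx 42.5$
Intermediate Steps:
$\left(-10\right) 17 M{\left(-4,-3 \right)} = \frac{\left(-10\right) 17}{-4} = \left(-170\right) \left(- \frac{1}{4}\right) = \frac{85}{2}$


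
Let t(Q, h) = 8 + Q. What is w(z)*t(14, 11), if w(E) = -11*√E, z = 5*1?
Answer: -242*√5 ≈ -541.13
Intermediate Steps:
z = 5
w(z)*t(14, 11) = (-11*√5)*(8 + 14) = -11*√5*22 = -242*√5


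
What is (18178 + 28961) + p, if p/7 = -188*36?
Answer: -237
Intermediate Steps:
p = -47376 (p = 7*(-188*36) = 7*(-6768) = -47376)
(18178 + 28961) + p = (18178 + 28961) - 47376 = 47139 - 47376 = -237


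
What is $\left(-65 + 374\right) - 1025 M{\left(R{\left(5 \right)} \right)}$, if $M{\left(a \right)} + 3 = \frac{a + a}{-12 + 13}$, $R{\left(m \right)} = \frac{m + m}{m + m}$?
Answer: $1334$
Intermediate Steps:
$R{\left(m \right)} = 1$ ($R{\left(m \right)} = \frac{2 m}{2 m} = 2 m \frac{1}{2 m} = 1$)
$M{\left(a \right)} = -3 + 2 a$ ($M{\left(a \right)} = -3 + \frac{a + a}{-12 + 13} = -3 + \frac{2 a}{1} = -3 + 2 a 1 = -3 + 2 a$)
$\left(-65 + 374\right) - 1025 M{\left(R{\left(5 \right)} \right)} = \left(-65 + 374\right) - 1025 \left(-3 + 2 \cdot 1\right) = 309 - 1025 \left(-3 + 2\right) = 309 - -1025 = 309 + 1025 = 1334$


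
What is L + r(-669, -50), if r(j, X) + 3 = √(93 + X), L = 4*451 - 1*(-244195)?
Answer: 245996 + √43 ≈ 2.4600e+5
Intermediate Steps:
L = 245999 (L = 1804 + 244195 = 245999)
r(j, X) = -3 + √(93 + X)
L + r(-669, -50) = 245999 + (-3 + √(93 - 50)) = 245999 + (-3 + √43) = 245996 + √43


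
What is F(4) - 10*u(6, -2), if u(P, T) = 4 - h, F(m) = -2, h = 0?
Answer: -42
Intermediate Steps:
u(P, T) = 4 (u(P, T) = 4 - 1*0 = 4 + 0 = 4)
F(4) - 10*u(6, -2) = -2 - 10*4 = -2 - 40 = -42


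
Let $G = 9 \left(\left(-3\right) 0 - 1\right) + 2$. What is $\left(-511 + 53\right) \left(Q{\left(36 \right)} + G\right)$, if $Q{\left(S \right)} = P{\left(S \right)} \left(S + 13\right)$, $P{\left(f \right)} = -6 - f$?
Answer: $945770$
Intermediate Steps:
$G = -7$ ($G = 9 \left(0 - 1\right) + 2 = 9 \left(-1\right) + 2 = -9 + 2 = -7$)
$Q{\left(S \right)} = \left(-6 - S\right) \left(13 + S\right)$ ($Q{\left(S \right)} = \left(-6 - S\right) \left(S + 13\right) = \left(-6 - S\right) \left(13 + S\right)$)
$\left(-511 + 53\right) \left(Q{\left(36 \right)} + G\right) = \left(-511 + 53\right) \left(- \left(6 + 36\right) \left(13 + 36\right) - 7\right) = - 458 \left(\left(-1\right) 42 \cdot 49 - 7\right) = - 458 \left(-2058 - 7\right) = \left(-458\right) \left(-2065\right) = 945770$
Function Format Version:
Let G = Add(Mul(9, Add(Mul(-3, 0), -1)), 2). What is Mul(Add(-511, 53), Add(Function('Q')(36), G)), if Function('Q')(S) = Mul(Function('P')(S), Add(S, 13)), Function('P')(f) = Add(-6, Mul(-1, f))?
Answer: 945770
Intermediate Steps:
G = -7 (G = Add(Mul(9, Add(0, -1)), 2) = Add(Mul(9, -1), 2) = Add(-9, 2) = -7)
Function('Q')(S) = Mul(Add(-6, Mul(-1, S)), Add(13, S)) (Function('Q')(S) = Mul(Add(-6, Mul(-1, S)), Add(S, 13)) = Mul(Add(-6, Mul(-1, S)), Add(13, S)))
Mul(Add(-511, 53), Add(Function('Q')(36), G)) = Mul(Add(-511, 53), Add(Mul(-1, Add(6, 36), Add(13, 36)), -7)) = Mul(-458, Add(Mul(-1, 42, 49), -7)) = Mul(-458, Add(-2058, -7)) = Mul(-458, -2065) = 945770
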